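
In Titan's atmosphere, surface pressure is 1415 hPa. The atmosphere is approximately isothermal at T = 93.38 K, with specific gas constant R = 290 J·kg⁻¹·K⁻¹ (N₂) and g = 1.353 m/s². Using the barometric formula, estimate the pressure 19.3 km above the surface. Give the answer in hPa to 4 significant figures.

P ≈ 539.5 hPa

Scale height: H = RT/g = 290 × 93.38 / 1.353 = 20015 m.
Barometric formula: P = P₀ exp(−z/H).
z/H = 19300/20015 = 0.96428; exp(−0.96428) = 0.38126.
P = 1415 × 0.38126 = 539.48 hPa.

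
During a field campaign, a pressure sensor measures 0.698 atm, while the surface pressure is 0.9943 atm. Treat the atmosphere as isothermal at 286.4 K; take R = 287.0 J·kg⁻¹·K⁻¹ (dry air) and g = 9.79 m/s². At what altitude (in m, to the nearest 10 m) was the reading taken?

z ≈ 2970 m

Scale height: H = RT/g = 287.0 × 286.4 / 9.79 = 8396.0 m.
Invert the barometric formula: z = H ln(P₀/P).
P₀/P = 0.9943/0.698 = 1.4245; ln(1.4245) = 0.35382.
z = 8396.0 × 0.35382 = 2970.7 m.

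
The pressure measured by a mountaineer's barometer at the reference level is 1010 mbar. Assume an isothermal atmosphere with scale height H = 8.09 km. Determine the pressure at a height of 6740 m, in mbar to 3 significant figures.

P ≈ 439 mbar

Barometric formula: P = P₀ exp(−z/H).
z/H = 6740.0/8090.0 = 0.83313; exp(−0.83313) = 0.43469.
P = 1010 × 0.43469 = 439.04 mbar.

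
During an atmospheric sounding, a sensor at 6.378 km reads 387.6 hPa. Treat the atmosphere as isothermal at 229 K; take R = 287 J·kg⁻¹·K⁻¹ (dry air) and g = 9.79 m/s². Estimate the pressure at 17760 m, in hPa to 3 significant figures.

Scale height: H = RT/g = 287 × 229 / 9.79 = 6713.3 m.
Between two levels, P₂ = P₁ exp(−Δz/H) with Δz = z₂ − z₁.
Δz = 17760 − 6378.0 = 11382 m; Δz/H = 11382/6713.3 = 1.6954.
P₂ = 387.6 × exp(−1.6954) = 387.6 × 0.18353 = 71.136 hPa.

P ≈ 71.1 hPa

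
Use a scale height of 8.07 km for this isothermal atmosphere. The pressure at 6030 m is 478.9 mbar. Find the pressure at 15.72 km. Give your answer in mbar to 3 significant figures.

Between two levels, P₂ = P₁ exp(−Δz/H) with Δz = z₂ − z₁.
Δz = 15720 − 6030.0 = 9690.0 m; Δz/H = 9690.0/8070.0 = 1.2007.
P₂ = 478.9 × exp(−1.2007) = 478.9 × 0.30098 = 144.14 mbar.

P ≈ 144 mbar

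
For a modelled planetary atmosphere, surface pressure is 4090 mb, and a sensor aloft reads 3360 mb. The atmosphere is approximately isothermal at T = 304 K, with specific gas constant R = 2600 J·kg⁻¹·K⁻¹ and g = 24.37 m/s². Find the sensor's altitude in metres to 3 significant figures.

Scale height: H = RT/g = 2600 × 304 / 24.37 = 32433 m.
Invert the barometric formula: z = H ln(P₀/P).
P₀/P = 4090/3360 = 1.2173; ln(1.2173) = 0.19664.
z = 32433 × 0.19664 = 6377.6 m.

z ≈ 6380 m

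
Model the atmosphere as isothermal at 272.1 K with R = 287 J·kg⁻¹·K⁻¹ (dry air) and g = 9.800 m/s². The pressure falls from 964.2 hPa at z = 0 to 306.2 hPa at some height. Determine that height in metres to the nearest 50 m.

z ≈ 9150 m

Scale height: H = RT/g = 287 × 272.1 / 9.800 = 7968.6 m.
Invert the barometric formula: z = H ln(P₀/P).
P₀/P = 964.2/306.2 = 3.1489; ln(3.1489) = 1.1471.
z = 7968.6 × 1.1471 = 9140.8 m.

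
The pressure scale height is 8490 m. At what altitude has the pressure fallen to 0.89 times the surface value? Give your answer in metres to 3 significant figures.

Set P/P₀ = exp(−z/H) = 0.89, so z = −H ln(0.89).
−ln(0.89) = 0.11653; z = 8490.0 × 0.11653 = 989.34 m.

z ≈ 989 m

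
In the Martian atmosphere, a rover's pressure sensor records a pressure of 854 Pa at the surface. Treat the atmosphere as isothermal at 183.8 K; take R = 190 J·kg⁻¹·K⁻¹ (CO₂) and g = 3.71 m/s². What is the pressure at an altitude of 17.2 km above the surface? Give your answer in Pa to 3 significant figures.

Scale height: H = RT/g = 190 × 183.8 / 3.71 = 9412.9 m.
Barometric formula: P = P₀ exp(−z/H).
z/H = 17200/9412.9 = 1.8273; exp(−1.8273) = 0.16085.
P = 854 × 0.16085 = 137.37 Pa.

P ≈ 137 Pa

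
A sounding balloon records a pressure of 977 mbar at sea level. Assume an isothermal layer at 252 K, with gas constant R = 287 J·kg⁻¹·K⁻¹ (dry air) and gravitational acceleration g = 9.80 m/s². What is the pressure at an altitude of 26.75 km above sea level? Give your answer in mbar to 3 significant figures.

P ≈ 26.0 mbar

Scale height: H = RT/g = 287 × 252 / 9.80 = 7380.0 m.
Barometric formula: P = P₀ exp(−z/H).
z/H = 26750/7380.0 = 3.6247; exp(−3.6247) = 0.026657.
P = 977 × 0.026657 = 26.044 mbar.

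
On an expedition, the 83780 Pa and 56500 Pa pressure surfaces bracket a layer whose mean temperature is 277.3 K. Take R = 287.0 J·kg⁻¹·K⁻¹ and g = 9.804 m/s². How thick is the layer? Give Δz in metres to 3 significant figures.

Δz ≈ 3200 m

Hypsometric equation: Δz = (R T̄/g) ln(P₁/P₂).
R T̄/g = 287.0 × 277.3 / 9.804 = 8117.6 m.
ln(83780/56500) = ln(1.4828) = 0.39393.
Δz = 8117.6 × 0.39393 = 3197.8 m.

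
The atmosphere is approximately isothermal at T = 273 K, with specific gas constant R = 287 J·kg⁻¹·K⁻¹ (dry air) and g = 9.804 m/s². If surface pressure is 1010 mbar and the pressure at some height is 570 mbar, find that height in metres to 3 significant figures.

Scale height: H = RT/g = 287 × 273 / 9.804 = 7991.7 m.
Invert the barometric formula: z = H ln(P₀/P).
P₀/P = 1010/570 = 1.7719; ln(1.7719) = 0.57205.
z = 7991.7 × 0.57205 = 4571.7 m.

z ≈ 4570 m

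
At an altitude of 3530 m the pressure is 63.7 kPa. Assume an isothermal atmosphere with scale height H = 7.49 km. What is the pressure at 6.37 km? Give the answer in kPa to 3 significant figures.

P ≈ 43.6 kPa

Between two levels, P₂ = P₁ exp(−Δz/H) with Δz = z₂ − z₁.
Δz = 6370.0 − 3530.0 = 2840.0 m; Δz/H = 2840.0/7490.0 = 0.37917.
P₂ = 63.7 × exp(−0.37917) = 63.7 × 0.68443 = 43.598 kPa.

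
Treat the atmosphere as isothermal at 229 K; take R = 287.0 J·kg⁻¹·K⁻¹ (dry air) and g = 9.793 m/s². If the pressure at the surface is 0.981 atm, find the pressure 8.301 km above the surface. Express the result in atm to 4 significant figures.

Scale height: H = RT/g = 287.0 × 229 / 9.793 = 6711.2 m.
Barometric formula: P = P₀ exp(−z/H).
z/H = 8301.0/6711.2 = 1.2369; exp(−1.2369) = 0.29028.
P = 0.981 × 0.29028 = 0.28476 atm.

P ≈ 0.2848 atm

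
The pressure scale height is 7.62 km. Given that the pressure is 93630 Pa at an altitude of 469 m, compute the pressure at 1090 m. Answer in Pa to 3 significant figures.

P ≈ 86300 Pa

Between two levels, P₂ = P₁ exp(−Δz/H) with Δz = z₂ − z₁.
Δz = 1090.0 − 469.00 = 621.00 m; Δz/H = 621.00/7620.0 = 0.081496.
P₂ = 93630 × exp(−0.081496) = 93630 × 0.92174 = 86303 Pa.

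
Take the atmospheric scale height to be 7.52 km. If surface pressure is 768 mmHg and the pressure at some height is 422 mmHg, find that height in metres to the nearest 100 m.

Invert the barometric formula: z = H ln(P₀/P).
P₀/P = 768/422 = 1.8199; ln(1.8199) = 0.59878.
z = 7520.0 × 0.59878 = 4502.8 m.

z ≈ 4500 m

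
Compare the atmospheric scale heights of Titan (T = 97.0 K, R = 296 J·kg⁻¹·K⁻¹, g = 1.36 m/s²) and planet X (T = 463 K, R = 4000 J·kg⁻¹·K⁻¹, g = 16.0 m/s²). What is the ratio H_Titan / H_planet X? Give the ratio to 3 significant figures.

H_Titan/H_planet X ≈ 0.182

H = RT/g for each body.
H_Titan = 296 × 97.0 / 1.36 = 21112 m.
H_planet X = 4000 × 463 / 16.0 = 115750 m.
H_Titan/H_planet X = 21112/115750 = 0.18239.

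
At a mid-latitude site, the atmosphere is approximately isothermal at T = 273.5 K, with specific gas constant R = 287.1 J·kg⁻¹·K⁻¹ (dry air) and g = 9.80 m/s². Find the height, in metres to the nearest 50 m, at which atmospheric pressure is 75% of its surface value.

Scale height: H = RT/g = 287.1 × 273.5 / 9.80 = 8012.4 m.
Set P/P₀ = exp(−z/H) = 0.75, so z = −H ln(0.75).
−ln(0.75) = 0.28768; z = 8012.4 × 0.28768 = 2305.0 m.

z ≈ 2300 m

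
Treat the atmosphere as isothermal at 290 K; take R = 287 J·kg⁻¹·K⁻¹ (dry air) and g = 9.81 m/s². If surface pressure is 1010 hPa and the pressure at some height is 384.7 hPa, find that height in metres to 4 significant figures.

z ≈ 8189 m

Scale height: H = RT/g = 287 × 290 / 9.81 = 8484.2 m.
Invert the barometric formula: z = H ln(P₀/P).
P₀/P = 1010/384.7 = 2.6254; ln(2.6254) = 0.96523.
z = 8484.2 × 0.96523 = 8189.2 m.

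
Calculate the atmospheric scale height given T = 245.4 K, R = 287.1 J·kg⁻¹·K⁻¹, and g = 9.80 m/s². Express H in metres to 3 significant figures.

The scale height of an isothermal atmosphere is H = RT/g.
H = 287.1 × 245.4 / 9.80 = 70454/9.80 = 7189.2 m.

H ≈ 7190 m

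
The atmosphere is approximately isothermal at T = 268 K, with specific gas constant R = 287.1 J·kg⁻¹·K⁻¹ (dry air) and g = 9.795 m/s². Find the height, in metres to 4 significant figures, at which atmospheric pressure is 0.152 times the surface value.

Scale height: H = RT/g = 287.1 × 268 / 9.795 = 7855.3 m.
Set P/P₀ = exp(−z/H) = 0.152, so z = −H ln(0.152).
−ln(0.152) = 1.8839; z = 7855.3 × 1.8839 = 14799 m.

z ≈ 14800 m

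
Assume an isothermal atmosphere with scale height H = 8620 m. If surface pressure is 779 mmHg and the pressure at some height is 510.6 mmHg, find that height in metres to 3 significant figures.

Invert the barometric formula: z = H ln(P₀/P).
P₀/P = 779/510.6 = 1.5257; ln(1.5257) = 0.42245.
z = 8620.0 × 0.42245 = 3641.5 m.

z ≈ 3640 m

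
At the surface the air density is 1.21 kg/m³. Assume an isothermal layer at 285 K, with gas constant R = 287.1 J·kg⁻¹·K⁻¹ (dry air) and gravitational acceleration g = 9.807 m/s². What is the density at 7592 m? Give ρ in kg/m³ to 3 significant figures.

Scale height: H = RT/g = 287.1 × 285 / 9.807 = 8343.4 m.
In an isothermal atmosphere, density decays like pressure: ρ = ρ₀ exp(−z/H).
z/H = 7592.0/8343.4 = 0.90994; exp(−0.90994) = 0.40255.
ρ = 1.21 × 0.40255 = 0.48709 kg/m³.

ρ ≈ 0.487 kg/m³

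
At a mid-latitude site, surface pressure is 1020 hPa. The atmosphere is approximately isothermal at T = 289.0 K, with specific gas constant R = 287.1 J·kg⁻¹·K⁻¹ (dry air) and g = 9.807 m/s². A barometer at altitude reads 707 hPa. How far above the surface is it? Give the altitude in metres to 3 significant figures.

z ≈ 3100 m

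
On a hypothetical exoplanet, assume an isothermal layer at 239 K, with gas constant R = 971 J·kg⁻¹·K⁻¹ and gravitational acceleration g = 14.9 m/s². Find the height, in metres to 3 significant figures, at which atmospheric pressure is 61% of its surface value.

z ≈ 7700 m

Scale height: H = RT/g = 971 × 239 / 14.9 = 15575 m.
Set P/P₀ = exp(−z/H) = 0.61, so z = −H ln(0.61).
−ln(0.61) = 0.49430; z = 15575 × 0.49430 = 7698.7 m.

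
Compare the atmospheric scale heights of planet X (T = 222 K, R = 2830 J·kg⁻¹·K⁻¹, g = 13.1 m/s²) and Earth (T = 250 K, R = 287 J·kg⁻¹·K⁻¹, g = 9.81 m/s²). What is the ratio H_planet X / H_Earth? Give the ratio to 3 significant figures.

H_planet X/H_Earth ≈ 6.56

H = RT/g for each body.
H_planet X = 2830 × 222 / 13.1 = 47959 m.
H_Earth = 287 × 250 / 9.81 = 7314.0 m.
H_planet X/H_Earth = 47959/7314.0 = 6.5572.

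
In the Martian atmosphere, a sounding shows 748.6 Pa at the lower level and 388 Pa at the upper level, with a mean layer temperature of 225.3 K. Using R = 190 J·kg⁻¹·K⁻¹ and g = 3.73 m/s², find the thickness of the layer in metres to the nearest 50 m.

Δz ≈ 7550 m

Hypsometric equation: Δz = (R T̄/g) ln(P₁/P₂).
R T̄/g = 190 × 225.3 / 3.73 = 11476 m.
ln(748.6/388) = ln(1.9294) = 0.65721.
Δz = 11476 × 0.65721 = 7542.1 m.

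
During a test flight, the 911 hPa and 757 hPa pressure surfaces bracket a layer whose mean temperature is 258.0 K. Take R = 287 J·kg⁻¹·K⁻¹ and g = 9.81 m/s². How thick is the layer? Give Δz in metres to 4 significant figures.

Δz ≈ 1398 m

Hypsometric equation: Δz = (R T̄/g) ln(P₁/P₂).
R T̄/g = 287 × 258.0 / 9.81 = 7548.0 m.
ln(911/757) = ln(1.2034) = 0.18515.
Δz = 7548.0 × 0.18515 = 1397.5 m.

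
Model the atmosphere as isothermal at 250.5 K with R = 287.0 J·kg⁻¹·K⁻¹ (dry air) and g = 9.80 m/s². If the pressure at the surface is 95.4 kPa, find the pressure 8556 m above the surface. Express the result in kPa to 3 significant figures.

Scale height: H = RT/g = 287.0 × 250.5 / 9.80 = 7336.1 m.
Barometric formula: P = P₀ exp(−z/H).
z/H = 8556.0/7336.1 = 1.1663; exp(−1.1663) = 0.31152.
P = 95.4 × 0.31152 = 29.719 kPa.

P ≈ 29.7 kPa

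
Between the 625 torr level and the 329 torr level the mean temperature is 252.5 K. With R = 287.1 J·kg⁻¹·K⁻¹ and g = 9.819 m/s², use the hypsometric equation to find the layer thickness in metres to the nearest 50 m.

Hypsometric equation: Δz = (R T̄/g) ln(P₁/P₂).
R T̄/g = 287.1 × 252.5 / 9.819 = 7382.9 m.
ln(625/329) = ln(1.8997) = 0.64170.
Δz = 7382.9 × 0.64170 = 4737.6 m.

Δz ≈ 4750 m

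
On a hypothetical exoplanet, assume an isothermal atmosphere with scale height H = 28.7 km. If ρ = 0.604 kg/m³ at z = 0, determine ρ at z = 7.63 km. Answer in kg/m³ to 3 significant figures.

ρ ≈ 0.463 kg/m³

In an isothermal atmosphere, density decays like pressure: ρ = ρ₀ exp(−z/H).
z/H = 7630.0/28700 = 0.26585; exp(−0.26585) = 0.76655.
ρ = 0.604 × 0.76655 = 0.46300 kg/m³.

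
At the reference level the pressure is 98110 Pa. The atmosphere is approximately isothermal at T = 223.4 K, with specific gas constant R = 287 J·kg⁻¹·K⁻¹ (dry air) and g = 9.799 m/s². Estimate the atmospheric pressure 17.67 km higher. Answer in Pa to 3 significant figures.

P ≈ 6590 Pa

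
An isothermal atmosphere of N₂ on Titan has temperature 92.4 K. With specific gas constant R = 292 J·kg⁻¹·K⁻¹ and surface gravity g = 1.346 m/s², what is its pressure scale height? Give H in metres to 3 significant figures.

H ≈ 20000 m

The scale height of an isothermal atmosphere is H = RT/g.
H = 292 × 92.4 / 1.346 = 26981/1.346 = 20045 m.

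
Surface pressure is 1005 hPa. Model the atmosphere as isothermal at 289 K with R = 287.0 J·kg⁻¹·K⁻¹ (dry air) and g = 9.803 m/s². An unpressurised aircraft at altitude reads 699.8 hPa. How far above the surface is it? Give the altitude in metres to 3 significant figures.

Scale height: H = RT/g = 287.0 × 289 / 9.803 = 8461.0 m.
Invert the barometric formula: z = H ln(P₀/P).
P₀/P = 1005/699.8 = 1.4361; ln(1.4361) = 0.36193.
z = 8461.0 × 0.36193 = 3062.3 m.

z ≈ 3060 m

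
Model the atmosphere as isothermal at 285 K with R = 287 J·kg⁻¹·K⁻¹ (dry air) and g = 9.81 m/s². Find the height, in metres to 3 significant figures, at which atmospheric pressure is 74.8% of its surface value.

z ≈ 2420 m

Scale height: H = RT/g = 287 × 285 / 9.81 = 8337.9 m.
Set P/P₀ = exp(−z/H) = 0.748, so z = −H ln(0.748).
−ln(0.748) = 0.29035; z = 8337.9 × 0.29035 = 2420.9 m.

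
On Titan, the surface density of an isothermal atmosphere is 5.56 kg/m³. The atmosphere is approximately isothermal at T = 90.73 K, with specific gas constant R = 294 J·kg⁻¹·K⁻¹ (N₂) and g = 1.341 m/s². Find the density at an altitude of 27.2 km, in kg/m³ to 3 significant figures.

Scale height: H = RT/g = 294 × 90.73 / 1.341 = 19892 m.
In an isothermal atmosphere, density decays like pressure: ρ = ρ₀ exp(−z/H).
z/H = 27200/19892 = 1.3674; exp(−1.3674) = 0.25477.
ρ = 5.56 × 0.25477 = 1.4165 kg/m³.

ρ ≈ 1.42 kg/m³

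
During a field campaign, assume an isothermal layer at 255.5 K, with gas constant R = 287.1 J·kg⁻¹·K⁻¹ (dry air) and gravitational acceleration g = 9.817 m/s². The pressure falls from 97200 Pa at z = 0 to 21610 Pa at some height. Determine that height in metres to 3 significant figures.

Scale height: H = RT/g = 287.1 × 255.5 / 9.817 = 7472.1 m.
Invert the barometric formula: z = H ln(P₀/P).
P₀/P = 97200/21610 = 4.4979; ln(4.4979) = 1.5036.
z = 7472.1 × 1.5036 = 11235 m.

z ≈ 11200 m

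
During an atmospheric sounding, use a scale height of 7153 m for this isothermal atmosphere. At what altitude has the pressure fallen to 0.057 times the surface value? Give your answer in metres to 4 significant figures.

Set P/P₀ = exp(−z/H) = 0.057, so z = −H ln(0.057).
−ln(0.057) = 2.8647; z = 7153.0 × 2.8647 = 20491 m.

z ≈ 20490 m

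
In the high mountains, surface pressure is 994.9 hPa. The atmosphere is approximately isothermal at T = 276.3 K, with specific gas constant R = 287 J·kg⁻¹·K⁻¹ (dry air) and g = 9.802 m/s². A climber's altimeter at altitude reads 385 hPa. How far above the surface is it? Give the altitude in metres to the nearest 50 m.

Scale height: H = RT/g = 287 × 276.3 / 9.802 = 8090.0 m.
Invert the barometric formula: z = H ln(P₀/P).
P₀/P = 994.9/385 = 2.5842; ln(2.5842) = 0.94942.
z = 8090.0 × 0.94942 = 7680.8 m.

z ≈ 7700 m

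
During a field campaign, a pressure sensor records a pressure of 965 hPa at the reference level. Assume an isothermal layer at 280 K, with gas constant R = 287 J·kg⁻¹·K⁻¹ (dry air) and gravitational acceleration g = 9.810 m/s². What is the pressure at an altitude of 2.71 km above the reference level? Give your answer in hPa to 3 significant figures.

Scale height: H = RT/g = 287 × 280 / 9.810 = 8191.6 m.
Barometric formula: P = P₀ exp(−z/H).
z/H = 2710.0/8191.6 = 0.33083; exp(−0.33083) = 0.71833.
P = 965 × 0.71833 = 693.19 hPa.

P ≈ 693 hPa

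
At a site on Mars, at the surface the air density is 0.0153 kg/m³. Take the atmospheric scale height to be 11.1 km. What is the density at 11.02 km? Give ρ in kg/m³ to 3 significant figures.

In an isothermal atmosphere, density decays like pressure: ρ = ρ₀ exp(−z/H).
z/H = 11020/11100 = 0.99279; exp(−0.99279) = 0.37054.
ρ = 0.0153 × 0.37054 = 0.0056693 kg/m³.

ρ ≈ 0.00567 kg/m³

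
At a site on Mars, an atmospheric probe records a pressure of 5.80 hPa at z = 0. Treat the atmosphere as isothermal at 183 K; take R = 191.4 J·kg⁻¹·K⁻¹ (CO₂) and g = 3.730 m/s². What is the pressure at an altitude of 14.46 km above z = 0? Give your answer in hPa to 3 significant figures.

Scale height: H = RT/g = 191.4 × 183 / 3.730 = 9390.4 m.
Barometric formula: P = P₀ exp(−z/H).
z/H = 14460/9390.4 = 1.5399; exp(−1.5399) = 0.21440.
P = 5.80 × 0.21440 = 1.2435 hPa.

P ≈ 1.24 hPa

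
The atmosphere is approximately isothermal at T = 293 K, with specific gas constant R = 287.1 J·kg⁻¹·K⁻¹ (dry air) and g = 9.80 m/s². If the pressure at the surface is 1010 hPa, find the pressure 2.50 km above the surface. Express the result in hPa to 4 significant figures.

Scale height: H = RT/g = 287.1 × 293 / 9.80 = 8583.7 m.
Barometric formula: P = P₀ exp(−z/H).
z/H = 2500.0/8583.7 = 0.29125; exp(−0.29125) = 0.74733.
P = 1010 × 0.74733 = 754.80 hPa.

P ≈ 754.8 hPa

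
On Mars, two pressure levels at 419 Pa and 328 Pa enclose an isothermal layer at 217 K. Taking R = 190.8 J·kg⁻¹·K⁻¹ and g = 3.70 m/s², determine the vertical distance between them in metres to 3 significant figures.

Δz ≈ 2740 m

Hypsometric equation: Δz = (R T̄/g) ln(P₁/P₂).
R T̄/g = 190.8 × 217 / 3.70 = 11190 m.
ln(419/328) = ln(1.2774) = 0.24483.
Δz = 11190 × 0.24483 = 2739.6 m.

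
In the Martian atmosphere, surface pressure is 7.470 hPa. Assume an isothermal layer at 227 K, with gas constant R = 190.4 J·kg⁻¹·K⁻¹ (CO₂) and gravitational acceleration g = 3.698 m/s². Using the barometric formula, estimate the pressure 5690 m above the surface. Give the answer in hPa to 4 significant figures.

P ≈ 4.591 hPa

Scale height: H = RT/g = 190.4 × 227 / 3.698 = 11688 m.
Barometric formula: P = P₀ exp(−z/H).
z/H = 5690.0/11688 = 0.48682; exp(−0.48682) = 0.61458.
P = 7.470 × 0.61458 = 4.5909 hPa.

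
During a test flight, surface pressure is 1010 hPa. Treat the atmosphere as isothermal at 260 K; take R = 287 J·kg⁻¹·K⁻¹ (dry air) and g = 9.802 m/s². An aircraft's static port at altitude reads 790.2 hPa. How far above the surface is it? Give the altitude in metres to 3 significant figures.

z ≈ 1870 m

Scale height: H = RT/g = 287 × 260 / 9.802 = 7612.7 m.
Invert the barometric formula: z = H ln(P₀/P).
P₀/P = 1010/790.2 = 1.2782; ln(1.2782) = 0.24545.
z = 7612.7 × 0.24545 = 1868.5 m.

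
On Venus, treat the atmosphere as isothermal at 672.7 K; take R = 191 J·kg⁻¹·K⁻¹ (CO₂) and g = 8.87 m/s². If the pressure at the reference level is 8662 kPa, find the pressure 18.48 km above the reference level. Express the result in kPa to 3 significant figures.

P ≈ 2420 kPa

Scale height: H = RT/g = 191 × 672.7 / 8.87 = 14485 m.
Barometric formula: P = P₀ exp(−z/H).
z/H = 18480/14485 = 1.2758; exp(−1.2758) = 0.27921.
P = 8662 × 0.27921 = 2418.5 kPa.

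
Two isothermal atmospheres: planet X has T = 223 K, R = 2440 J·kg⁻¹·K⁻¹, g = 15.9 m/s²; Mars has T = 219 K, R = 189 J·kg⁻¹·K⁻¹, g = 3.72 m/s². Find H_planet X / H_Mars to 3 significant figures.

H_planet X/H_Mars ≈ 3.08

H = RT/g for each body.
H_planet X = 2440 × 223 / 15.9 = 34221 m.
H_Mars = 189 × 219 / 3.72 = 11127 m.
H_planet X/H_Mars = 34221/11127 = 3.0755.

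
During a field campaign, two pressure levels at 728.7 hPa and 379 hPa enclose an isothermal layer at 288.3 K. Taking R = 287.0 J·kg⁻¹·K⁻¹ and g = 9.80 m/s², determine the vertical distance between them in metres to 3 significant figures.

Hypsometric equation: Δz = (R T̄/g) ln(P₁/P₂).
R T̄/g = 287.0 × 288.3 / 9.80 = 8443.1 m.
ln(728.7/379) = ln(1.9227) = 0.65373.
Δz = 8443.1 × 0.65373 = 5519.5 m.

Δz ≈ 5520 m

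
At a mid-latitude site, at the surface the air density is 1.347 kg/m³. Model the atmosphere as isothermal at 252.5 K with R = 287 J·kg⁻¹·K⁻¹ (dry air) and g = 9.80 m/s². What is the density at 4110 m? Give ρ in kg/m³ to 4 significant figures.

ρ ≈ 0.7727 kg/m³

Scale height: H = RT/g = 287 × 252.5 / 9.80 = 7394.6 m.
In an isothermal atmosphere, density decays like pressure: ρ = ρ₀ exp(−z/H).
z/H = 4110.0/7394.6 = 0.55581; exp(−0.55581) = 0.57361.
ρ = 1.347 × 0.57361 = 0.77265 kg/m³.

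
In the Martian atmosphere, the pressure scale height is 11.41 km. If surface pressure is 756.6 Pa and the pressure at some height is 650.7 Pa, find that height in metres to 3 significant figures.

Invert the barometric formula: z = H ln(P₀/P).
P₀/P = 756.6/650.7 = 1.1627; ln(1.1627) = 0.15074.
z = 11410 × 0.15074 = 1719.9 m.

z ≈ 1720 m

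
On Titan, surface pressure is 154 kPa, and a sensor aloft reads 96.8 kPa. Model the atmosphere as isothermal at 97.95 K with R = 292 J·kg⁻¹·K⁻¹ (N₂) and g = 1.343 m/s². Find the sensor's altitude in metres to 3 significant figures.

z ≈ 9890 m

Scale height: H = RT/g = 292 × 97.95 / 1.343 = 21297 m.
Invert the barometric formula: z = H ln(P₀/P).
P₀/P = 154/96.8 = 1.5909; ln(1.5909) = 0.46430.
z = 21297 × 0.46430 = 9888.2 m.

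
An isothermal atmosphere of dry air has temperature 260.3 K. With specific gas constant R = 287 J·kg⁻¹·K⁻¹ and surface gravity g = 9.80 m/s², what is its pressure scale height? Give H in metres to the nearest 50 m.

H ≈ 7600 m

The scale height of an isothermal atmosphere is H = RT/g.
H = 287 × 260.3 / 9.80 = 74706/9.80 = 7623.1 m.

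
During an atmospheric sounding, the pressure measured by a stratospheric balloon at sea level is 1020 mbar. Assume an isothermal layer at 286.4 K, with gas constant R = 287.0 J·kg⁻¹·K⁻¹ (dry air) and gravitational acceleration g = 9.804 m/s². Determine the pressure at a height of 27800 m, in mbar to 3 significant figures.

P ≈ 37.0 mbar

Scale height: H = RT/g = 287.0 × 286.4 / 9.804 = 8384.0 m.
Barometric formula: P = P₀ exp(−z/H).
z/H = 27800/8384.0 = 3.3158; exp(−3.3158) = 0.036305.
P = 1020 × 0.036305 = 37.031 mbar.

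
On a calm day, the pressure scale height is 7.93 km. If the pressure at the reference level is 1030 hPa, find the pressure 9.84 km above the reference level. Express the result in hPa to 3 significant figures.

P ≈ 298 hPa

Barometric formula: P = P₀ exp(−z/H).
z/H = 9840.0/7930.0 = 1.2409; exp(−1.2409) = 0.28912.
P = 1030 × 0.28912 = 297.79 hPa.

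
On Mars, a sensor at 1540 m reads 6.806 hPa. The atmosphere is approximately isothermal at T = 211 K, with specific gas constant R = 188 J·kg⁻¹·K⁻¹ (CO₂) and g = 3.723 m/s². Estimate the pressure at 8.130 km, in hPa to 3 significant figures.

P ≈ 3.67 hPa

Scale height: H = RT/g = 188 × 211 / 3.723 = 10655 m.
Between two levels, P₂ = P₁ exp(−Δz/H) with Δz = z₂ − z₁.
Δz = 8130.0 − 1540.0 = 6590.0 m; Δz/H = 6590.0/10655 = 0.61849.
P₂ = 6.806 × exp(−0.61849) = 6.806 × 0.53876 = 3.6668 hPa.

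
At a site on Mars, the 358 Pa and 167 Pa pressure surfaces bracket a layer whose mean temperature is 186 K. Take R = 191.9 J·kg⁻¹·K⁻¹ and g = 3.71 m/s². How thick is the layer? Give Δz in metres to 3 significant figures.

Δz ≈ 7340 m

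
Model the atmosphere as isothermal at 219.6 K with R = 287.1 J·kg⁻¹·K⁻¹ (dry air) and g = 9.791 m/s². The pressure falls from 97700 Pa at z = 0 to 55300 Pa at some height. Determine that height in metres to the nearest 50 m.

z ≈ 3650 m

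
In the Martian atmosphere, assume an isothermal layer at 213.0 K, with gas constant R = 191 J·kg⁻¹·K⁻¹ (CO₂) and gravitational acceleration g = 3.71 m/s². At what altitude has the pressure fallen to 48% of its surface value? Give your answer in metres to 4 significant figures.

Scale height: H = RT/g = 191 × 213.0 / 3.71 = 10966 m.
Set P/P₀ = exp(−z/H) = 0.48, so z = −H ln(0.48).
−ln(0.48) = 0.73397; z = 10966 × 0.73397 = 8048.7 m.

z ≈ 8049 m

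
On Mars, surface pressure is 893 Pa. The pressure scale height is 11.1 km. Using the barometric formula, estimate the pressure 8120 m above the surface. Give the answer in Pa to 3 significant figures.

P ≈ 430 Pa

Barometric formula: P = P₀ exp(−z/H).
z/H = 8120.0/11100 = 0.73153; exp(−0.73153) = 0.48117.
P = 893 × 0.48117 = 429.68 Pa.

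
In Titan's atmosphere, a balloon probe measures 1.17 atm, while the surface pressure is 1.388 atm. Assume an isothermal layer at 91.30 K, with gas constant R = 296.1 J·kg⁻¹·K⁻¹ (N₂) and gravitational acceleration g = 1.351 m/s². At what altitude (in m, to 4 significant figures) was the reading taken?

z ≈ 3419 m

Scale height: H = RT/g = 296.1 × 91.30 / 1.351 = 20010 m.
Invert the barometric formula: z = H ln(P₀/P).
P₀/P = 1.388/1.17 = 1.1863; ln(1.1863) = 0.17084.
z = 20010 × 0.17084 = 3418.5 m.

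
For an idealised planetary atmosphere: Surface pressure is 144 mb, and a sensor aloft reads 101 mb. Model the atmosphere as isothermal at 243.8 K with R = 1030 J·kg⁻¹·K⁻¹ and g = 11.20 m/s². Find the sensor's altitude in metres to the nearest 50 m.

z ≈ 7950 m

Scale height: H = RT/g = 1030 × 243.8 / 11.20 = 22421 m.
Invert the barometric formula: z = H ln(P₀/P).
P₀/P = 144/101 = 1.4257; ln(1.4257) = 0.35466.
z = 22421 × 0.35466 = 7951.8 m.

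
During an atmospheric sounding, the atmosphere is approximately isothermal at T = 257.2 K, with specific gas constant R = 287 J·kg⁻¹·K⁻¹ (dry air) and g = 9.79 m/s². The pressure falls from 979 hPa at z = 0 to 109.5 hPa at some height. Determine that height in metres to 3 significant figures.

z ≈ 16500 m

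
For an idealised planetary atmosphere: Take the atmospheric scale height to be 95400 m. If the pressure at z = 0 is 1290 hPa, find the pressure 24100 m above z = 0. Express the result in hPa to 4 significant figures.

P ≈ 1002 hPa

Barometric formula: P = P₀ exp(−z/H).
z/H = 24100/95400 = 0.25262; exp(−0.25262) = 0.77676.
P = 1290 × 0.77676 = 1002.0 hPa.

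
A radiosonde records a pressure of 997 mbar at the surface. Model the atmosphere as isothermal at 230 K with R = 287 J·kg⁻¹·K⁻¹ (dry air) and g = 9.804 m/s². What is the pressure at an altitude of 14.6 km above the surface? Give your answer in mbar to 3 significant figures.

P ≈ 114 mbar

Scale height: H = RT/g = 287 × 230 / 9.804 = 6733.0 m.
Barometric formula: P = P₀ exp(−z/H).
z/H = 14600/6733.0 = 2.1684; exp(−2.1684) = 0.11436.
P = 997 × 0.11436 = 114.02 mbar.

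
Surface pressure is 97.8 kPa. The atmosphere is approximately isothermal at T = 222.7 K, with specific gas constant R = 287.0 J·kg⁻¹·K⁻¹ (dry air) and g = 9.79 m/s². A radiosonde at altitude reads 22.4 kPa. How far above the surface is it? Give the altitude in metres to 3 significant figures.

z ≈ 9620 m

Scale height: H = RT/g = 287.0 × 222.7 / 9.79 = 6528.6 m.
Invert the barometric formula: z = H ln(P₀/P).
P₀/P = 97.8/22.4 = 4.3661; ln(4.3661) = 1.4739.
z = 6528.6 × 1.4739 = 9622.5 m.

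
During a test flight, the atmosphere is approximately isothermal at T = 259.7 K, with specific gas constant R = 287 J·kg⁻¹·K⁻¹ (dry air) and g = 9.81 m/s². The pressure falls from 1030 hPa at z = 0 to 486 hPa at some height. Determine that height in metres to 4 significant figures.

z ≈ 5707 m

Scale height: H = RT/g = 287 × 259.7 / 9.81 = 7597.7 m.
Invert the barometric formula: z = H ln(P₀/P).
P₀/P = 1030/486 = 2.1193; ln(2.1193) = 0.75109.
z = 7597.7 × 0.75109 = 5706.6 m.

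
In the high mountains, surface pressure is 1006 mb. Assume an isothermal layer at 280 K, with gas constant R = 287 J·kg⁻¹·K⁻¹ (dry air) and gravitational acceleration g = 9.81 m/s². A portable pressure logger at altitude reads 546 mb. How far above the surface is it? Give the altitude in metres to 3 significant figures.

Scale height: H = RT/g = 287 × 280 / 9.81 = 8191.6 m.
Invert the barometric formula: z = H ln(P₀/P).
P₀/P = 1006/546 = 1.8425; ln(1.8425) = 0.61112.
z = 8191.6 × 0.61112 = 5006.1 m.

z ≈ 5010 m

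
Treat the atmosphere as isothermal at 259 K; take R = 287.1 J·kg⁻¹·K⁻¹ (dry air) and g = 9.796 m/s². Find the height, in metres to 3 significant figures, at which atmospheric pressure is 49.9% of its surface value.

Scale height: H = RT/g = 287.1 × 259 / 9.796 = 7590.7 m.
Set P/P₀ = exp(−z/H) = 0.499, so z = −H ln(0.499).
−ln(0.499) = 0.69515; z = 7590.7 × 0.69515 = 5276.7 m.

z ≈ 5280 m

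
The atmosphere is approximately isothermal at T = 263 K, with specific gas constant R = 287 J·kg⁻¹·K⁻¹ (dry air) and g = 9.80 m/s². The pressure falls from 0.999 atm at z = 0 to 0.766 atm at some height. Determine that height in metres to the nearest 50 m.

z ≈ 2050 m

Scale height: H = RT/g = 287 × 263 / 9.80 = 7702.1 m.
Invert the barometric formula: z = H ln(P₀/P).
P₀/P = 0.999/0.766 = 1.3042; ln(1.3042) = 0.26559.
z = 7702.1 × 0.26559 = 2045.6 m.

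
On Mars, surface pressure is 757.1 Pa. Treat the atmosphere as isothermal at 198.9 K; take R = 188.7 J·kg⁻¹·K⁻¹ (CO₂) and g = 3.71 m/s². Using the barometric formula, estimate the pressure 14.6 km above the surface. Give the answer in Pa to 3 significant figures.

P ≈ 179 Pa

Scale height: H = RT/g = 188.7 × 198.9 / 3.71 = 10117 m.
Barometric formula: P = P₀ exp(−z/H).
z/H = 14600/10117 = 1.4431; exp(−1.4431) = 0.23619.
P = 757.1 × 0.23619 = 178.82 Pa.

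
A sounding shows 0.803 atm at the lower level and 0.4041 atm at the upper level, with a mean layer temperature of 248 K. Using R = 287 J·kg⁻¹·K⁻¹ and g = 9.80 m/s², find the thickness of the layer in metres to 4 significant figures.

Δz ≈ 4987 m

Hypsometric equation: Δz = (R T̄/g) ln(P₁/P₂).
R T̄/g = 287 × 248 / 9.80 = 7262.9 m.
ln(0.803/0.4041) = ln(1.9871) = 0.68668.
Δz = 7262.9 × 0.68668 = 4987.3 m.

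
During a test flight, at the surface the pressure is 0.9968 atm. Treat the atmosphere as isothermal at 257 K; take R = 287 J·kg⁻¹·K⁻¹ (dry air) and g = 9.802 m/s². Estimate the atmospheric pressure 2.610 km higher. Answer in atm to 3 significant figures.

Scale height: H = RT/g = 287 × 257 / 9.802 = 7524.9 m.
Barometric formula: P = P₀ exp(−z/H).
z/H = 2610.0/7524.9 = 0.34685; exp(−0.34685) = 0.70691.
P = 0.9968 × 0.70691 = 0.70465 atm.

P ≈ 0.705 atm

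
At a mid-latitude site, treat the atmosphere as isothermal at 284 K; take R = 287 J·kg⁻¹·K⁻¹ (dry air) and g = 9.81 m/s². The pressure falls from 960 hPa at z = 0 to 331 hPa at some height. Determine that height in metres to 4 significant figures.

Scale height: H = RT/g = 287 × 284 / 9.81 = 8308.7 m.
Invert the barometric formula: z = H ln(P₀/P).
P₀/P = 960/331 = 2.9003; ln(2.9003) = 1.0648.
z = 8308.7 × 1.0648 = 8847.1 m.

z ≈ 8847 m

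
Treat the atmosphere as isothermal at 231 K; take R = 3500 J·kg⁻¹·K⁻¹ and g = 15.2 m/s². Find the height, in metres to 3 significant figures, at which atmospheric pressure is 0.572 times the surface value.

Scale height: H = RT/g = 3500 × 231 / 15.2 = 53191 m.
Set P/P₀ = exp(−z/H) = 0.572, so z = −H ln(0.572).
−ln(0.572) = 0.55862; z = 53191 × 0.55862 = 29714 m.

z ≈ 29700 m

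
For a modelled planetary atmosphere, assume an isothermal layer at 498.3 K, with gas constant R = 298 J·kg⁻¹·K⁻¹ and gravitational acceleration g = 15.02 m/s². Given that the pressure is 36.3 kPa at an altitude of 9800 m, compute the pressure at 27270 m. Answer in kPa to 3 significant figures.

Scale height: H = RT/g = 298 × 498.3 / 15.02 = 9886.4 m.
Between two levels, P₂ = P₁ exp(−Δz/H) with Δz = z₂ − z₁.
Δz = 27270 − 9800.0 = 17470 m; Δz/H = 17470/9886.4 = 1.7671.
P₂ = 36.3 × exp(−1.7671) = 36.3 × 0.17083 = 6.2011 kPa.

P ≈ 6.20 kPa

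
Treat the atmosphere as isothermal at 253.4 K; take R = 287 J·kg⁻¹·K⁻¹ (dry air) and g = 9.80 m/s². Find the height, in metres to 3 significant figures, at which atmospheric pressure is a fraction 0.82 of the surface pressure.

Scale height: H = RT/g = 287 × 253.4 / 9.80 = 7421.0 m.
Set P/P₀ = exp(−z/H) = 0.82, so z = −H ln(0.82).
−ln(0.82) = 0.19845; z = 7421.0 × 0.19845 = 1472.7 m.

z ≈ 1470 m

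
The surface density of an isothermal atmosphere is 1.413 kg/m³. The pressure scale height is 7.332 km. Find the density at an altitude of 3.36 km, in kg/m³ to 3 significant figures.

ρ ≈ 0.894 kg/m³

In an isothermal atmosphere, density decays like pressure: ρ = ρ₀ exp(−z/H).
z/H = 3360.0/7332.0 = 0.45827; exp(−0.45827) = 0.63238.
ρ = 1.413 × 0.63238 = 0.89355 kg/m³.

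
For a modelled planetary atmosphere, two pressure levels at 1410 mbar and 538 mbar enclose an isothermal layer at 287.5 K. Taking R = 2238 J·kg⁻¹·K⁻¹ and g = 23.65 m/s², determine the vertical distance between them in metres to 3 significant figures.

Δz ≈ 26200 m

Hypsometric equation: Δz = (R T̄/g) ln(P₁/P₂).
R T̄/g = 2238 × 287.5 / 23.65 = 27206 m.
ln(1410/538) = ln(2.6208) = 0.96348.
Δz = 27206 × 0.96348 = 26212 m.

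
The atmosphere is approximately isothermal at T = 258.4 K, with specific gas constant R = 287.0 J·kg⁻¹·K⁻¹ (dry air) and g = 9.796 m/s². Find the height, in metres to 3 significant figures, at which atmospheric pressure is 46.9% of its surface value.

Scale height: H = RT/g = 287.0 × 258.4 / 9.796 = 7570.5 m.
Set P/P₀ = exp(−z/H) = 0.469, so z = −H ln(0.469).
−ln(0.469) = 0.75715; z = 7570.5 × 0.75715 = 5732.0 m.

z ≈ 5730 m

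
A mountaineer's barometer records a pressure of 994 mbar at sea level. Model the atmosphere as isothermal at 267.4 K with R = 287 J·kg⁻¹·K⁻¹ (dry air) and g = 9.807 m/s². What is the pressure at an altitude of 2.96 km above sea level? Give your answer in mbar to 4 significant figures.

Scale height: H = RT/g = 287 × 267.4 / 9.807 = 7825.4 m.
Barometric formula: P = P₀ exp(−z/H).
z/H = 2960.0/7825.4 = 0.37826; exp(−0.37826) = 0.68505.
P = 994 × 0.68505 = 680.94 mbar.

P ≈ 680.9 mbar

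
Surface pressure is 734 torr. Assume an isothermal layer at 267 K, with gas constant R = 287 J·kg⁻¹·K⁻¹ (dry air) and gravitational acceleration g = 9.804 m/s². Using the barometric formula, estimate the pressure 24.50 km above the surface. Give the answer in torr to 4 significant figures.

Scale height: H = RT/g = 287 × 267 / 9.804 = 7816.1 m.
Barometric formula: P = P₀ exp(−z/H).
z/H = 24500/7816.1 = 3.1346; exp(−3.1346) = 0.043517.
P = 734 × 0.043517 = 31.941 torr.

P ≈ 31.94 torr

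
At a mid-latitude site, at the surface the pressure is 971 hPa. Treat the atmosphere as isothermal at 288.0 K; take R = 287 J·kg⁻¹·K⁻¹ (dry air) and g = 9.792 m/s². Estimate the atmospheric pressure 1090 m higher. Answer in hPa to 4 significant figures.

Scale height: H = RT/g = 287 × 288.0 / 9.792 = 8441.2 m.
Barometric formula: P = P₀ exp(−z/H).
z/H = 1090.0/8441.2 = 0.12913; exp(−0.12913) = 0.87886.
P = 971 × 0.87886 = 853.37 hPa.

P ≈ 853.4 hPa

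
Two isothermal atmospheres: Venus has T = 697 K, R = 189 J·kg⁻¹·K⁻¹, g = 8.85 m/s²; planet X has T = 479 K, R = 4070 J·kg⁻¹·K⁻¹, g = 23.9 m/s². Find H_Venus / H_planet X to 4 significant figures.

H_Venus/H_planet X ≈ 0.1825

H = RT/g for each body.
H_Venus = 189 × 697 / 8.85 = 14885 m.
H_planet X = 4070 × 479 / 23.9 = 81570 m.
H_Venus/H_planet X = 14885/81570 = 0.18248.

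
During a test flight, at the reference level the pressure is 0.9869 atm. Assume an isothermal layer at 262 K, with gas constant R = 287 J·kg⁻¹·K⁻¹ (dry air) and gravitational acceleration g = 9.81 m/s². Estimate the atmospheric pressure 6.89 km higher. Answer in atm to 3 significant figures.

P ≈ 0.402 atm

Scale height: H = RT/g = 287 × 262 / 9.81 = 7665.0 m.
Barometric formula: P = P₀ exp(−z/H).
z/H = 6890.0/7665.0 = 0.89889; exp(−0.89889) = 0.40702.
P = 0.9869 × 0.40702 = 0.40169 atm.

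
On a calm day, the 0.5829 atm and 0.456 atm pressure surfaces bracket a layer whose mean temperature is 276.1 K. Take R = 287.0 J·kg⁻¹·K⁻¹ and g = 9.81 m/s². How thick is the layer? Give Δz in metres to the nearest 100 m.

Hypsometric equation: Δz = (R T̄/g) ln(P₁/P₂).
R T̄/g = 287.0 × 276.1 / 9.81 = 8077.5 m.
ln(0.5829/0.456) = ln(1.2783) = 0.24553.
Δz = 8077.5 × 0.24553 = 1983.3 m.

Δz ≈ 2000 m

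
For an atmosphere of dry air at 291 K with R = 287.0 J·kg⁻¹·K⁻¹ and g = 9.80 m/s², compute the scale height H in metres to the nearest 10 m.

H ≈ 8520 m

The scale height of an isothermal atmosphere is H = RT/g.
H = 287.0 × 291 / 9.80 = 83517/9.80 = 8522.1 m.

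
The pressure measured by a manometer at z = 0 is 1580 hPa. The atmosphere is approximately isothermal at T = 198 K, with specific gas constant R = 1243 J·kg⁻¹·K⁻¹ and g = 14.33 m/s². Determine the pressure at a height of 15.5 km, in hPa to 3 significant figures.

P ≈ 641 hPa

Scale height: H = RT/g = 1243 × 198 / 14.33 = 17175 m.
Barometric formula: P = P₀ exp(−z/H).
z/H = 15500/17175 = 0.90247; exp(−0.90247) = 0.40557.
P = 1580 × 0.40557 = 640.80 hPa.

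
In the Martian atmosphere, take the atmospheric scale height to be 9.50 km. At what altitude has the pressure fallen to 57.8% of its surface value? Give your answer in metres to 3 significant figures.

z ≈ 5210 m

Set P/P₀ = exp(−z/H) = 0.578, so z = −H ln(0.578).
−ln(0.578) = 0.54818; z = 9500.0 × 0.54818 = 5207.7 m.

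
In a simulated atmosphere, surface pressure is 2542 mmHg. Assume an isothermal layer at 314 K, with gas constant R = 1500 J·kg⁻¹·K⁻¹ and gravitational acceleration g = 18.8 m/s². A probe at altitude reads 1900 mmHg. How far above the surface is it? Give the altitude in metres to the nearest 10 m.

z ≈ 7290 m

Scale height: H = RT/g = 1500 × 314 / 18.8 = 25053 m.
Invert the barometric formula: z = H ln(P₀/P).
P₀/P = 2542/1900 = 1.3379; ln(1.3379) = 0.29110.
z = 25053 × 0.29110 = 7292.9 m.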